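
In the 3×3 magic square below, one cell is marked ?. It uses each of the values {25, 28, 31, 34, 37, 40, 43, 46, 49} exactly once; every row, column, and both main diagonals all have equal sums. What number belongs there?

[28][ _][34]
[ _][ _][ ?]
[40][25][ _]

The 9 entries sum to 333, so each line sums to 333/3 = 111.
Using row 1: 28 + 34 + ? → (1,2) = 111 − 62 = 49.
The remaining cell in row 3 is (3,3) = 111 − 65 = 46.
From column 1, 111 − (28 + 40) gives (2,1) = 43.
Column 2 needs 111; the known cells sum to 74, so (2,2) = 37.
The remaining cell in column 3 is (2,3) = 111 − 80 = 31.

31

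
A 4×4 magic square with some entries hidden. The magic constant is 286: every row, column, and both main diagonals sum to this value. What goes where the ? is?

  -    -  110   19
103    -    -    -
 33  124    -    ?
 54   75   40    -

82

Row 4: 54 + 75 + 40 + ? = 286, so (4,4) = 117.
From column 1, 286 − (103 + 33 + 54) gives (1,1) = 96.
Anti-diagonal must total 286; the given cells sum to 197, so (2,3) = 89.
Using row 1: 96 + 110 + 19 + ? → (1,2) = 286 − 225 = 61.
Using column 2: 61 + 124 + 75 + ? → (2,2) = 286 − 260 = 26.
Using column 3: 110 + 89 + 40 + ? → (3,3) = 286 − 239 = 47.
From row 2, 286 − (103 + 26 + 89) gives (2,4) = 68.
Row 3 needs 286; the known cells sum to 204, so (3,4) = 82.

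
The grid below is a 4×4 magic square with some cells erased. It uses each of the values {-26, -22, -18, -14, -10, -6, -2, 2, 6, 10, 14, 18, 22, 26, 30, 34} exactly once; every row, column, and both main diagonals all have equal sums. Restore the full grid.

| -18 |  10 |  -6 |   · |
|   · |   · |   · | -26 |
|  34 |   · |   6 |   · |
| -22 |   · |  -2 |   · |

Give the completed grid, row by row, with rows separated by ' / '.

-18 10 -6 30 / 22 2 18 -26 / 34 -10 6 -14 / -22 14 -2 26

The 16 entries sum to 64, so each line sums to 64/4 = 16.
Row 1 must total 16; the given cells sum to -14, so (1,4) = 30.
Column 1 needs 16; the known cells sum to -6, so (2,1) = 22.
From column 3, 16 − (-6 + 6 + (-2)) gives (2,3) = 18.
Anti-diagonal must total 16; the given cells sum to 26, so (3,2) = -10.
Using row 2: 22 + 18 + (-26) + ? → (2,2) = 16 − 14 = 2.
Row 3 needs 16; the known cells sum to 30, so (3,4) = -14.
The remaining cell in column 2 is (4,2) = 16 − 2 = 14.
Column 4 needs 16; the known cells sum to -10, so (4,4) = 26.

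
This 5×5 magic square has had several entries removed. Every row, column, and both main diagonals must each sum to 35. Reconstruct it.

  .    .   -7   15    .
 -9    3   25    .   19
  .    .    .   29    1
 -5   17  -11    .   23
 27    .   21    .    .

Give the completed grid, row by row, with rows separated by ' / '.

Row 2: -9 + 3 + 25 + 19 + ? = 35, so (2,4) = -3.
Row 4 needs 35; the known cells sum to 24, so (4,4) = 11.
From column 3, 35 − (-7 + 25 + (-11) + 21) gives (3,3) = 7.
The remaining cell in column 4 is (5,4) = 35 − 52 = -17.
Anti-diagonal must total 35; the given cells sum to 48, so (1,5) = -13.
Using column 5: -13 + 19 + 1 + 23 + ? → (5,5) = 35 − 30 = 5.
Main diagonal: 3 + 7 + 11 + 5 + ? = 35, so (1,1) = 9.
Row 1 must total 35; the given cells sum to 4, so (1,2) = 31.
Row 5 must total 35; the given cells sum to 36, so (5,2) = -1.
Column 1 must total 35; the given cells sum to 22, so (3,1) = 13.
Column 2 needs 35; the known cells sum to 50, so (3,2) = -15.

9 31 -7 15 -13 / -9 3 25 -3 19 / 13 -15 7 29 1 / -5 17 -11 11 23 / 27 -1 21 -17 5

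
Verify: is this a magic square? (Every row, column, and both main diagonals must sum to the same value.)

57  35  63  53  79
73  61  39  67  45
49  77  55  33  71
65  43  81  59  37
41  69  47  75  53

Row 1: 57 + 35 + 63 + 53 + 79 = 287.
Row 2: 73 + 61 + 39 + 67 + 45 = 285.
Row 3: 49 + 77 + 55 + 33 + 71 = 285.
Row 4: 65 + 43 + 81 + 59 + 37 = 285.
Row 5: 41 + 69 + 47 + 75 + 53 = 285.
Column 1: 57 + 73 + 49 + 65 + 41 = 285.
Column 2: 35 + 61 + 77 + 43 + 69 = 285.
Column 3: 63 + 39 + 55 + 81 + 47 = 285.
Column 4: 53 + 67 + 33 + 59 + 75 = 287.
Column 5: 79 + 45 + 71 + 37 + 53 = 285.
Main diagonal: 57 + 61 + 55 + 59 + 53 = 285.
Anti-diagonal: 79 + 67 + 55 + 43 + 41 = 285.

No — row 1 sums to 287 but row 3 sums to 285.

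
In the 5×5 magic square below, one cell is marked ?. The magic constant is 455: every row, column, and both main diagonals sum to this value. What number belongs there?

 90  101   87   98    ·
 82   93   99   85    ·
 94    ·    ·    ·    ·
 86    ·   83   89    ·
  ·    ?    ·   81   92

Row 1 must total 455; the given cells sum to 376, so (1,5) = 79.
Using row 2: 82 + 93 + 99 + 85 + ? → (2,5) = 455 − 359 = 96.
Column 1: 90 + 82 + 94 + 86 + ? = 455, so (5,1) = 103.
Using column 4: 98 + 85 + 89 + 81 + ? → (3,4) = 455 − 353 = 102.
Main diagonal: 90 + 93 + 89 + 92 + ? = 455, so (3,3) = 91.
Using anti-diagonal: 79 + 85 + 91 + 103 + ? → (4,2) = 455 − 358 = 97.
From row 4, 455 − (86 + 97 + 83 + 89) gives (4,5) = 100.
Column 3 needs 455; the known cells sum to 360, so (5,3) = 95.
Column 5 must total 455; the given cells sum to 367, so (3,5) = 88.
From row 3, 455 − (94 + 91 + 102 + 88) gives (3,2) = 80.
The remaining cell in row 5 is (5,2) = 455 − 371 = 84.

84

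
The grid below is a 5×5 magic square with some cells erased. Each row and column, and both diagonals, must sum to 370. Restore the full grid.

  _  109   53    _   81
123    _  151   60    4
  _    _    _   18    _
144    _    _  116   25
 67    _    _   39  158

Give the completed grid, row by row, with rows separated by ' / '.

Row 2: 123 + 151 + 60 + 4 + ? = 370, so (2,2) = 32.
Column 4 needs 370; the known cells sum to 233, so (1,4) = 137.
Column 5: 81 + 4 + 25 + 158 + ? = 370, so (3,5) = 102.
Using row 1: 109 + 53 + 137 + 81 + ? → (1,1) = 370 − 380 = -10.
From column 1, 370 − (-10 + 123 + 144 + 67) gives (3,1) = 46.
Main diagonal needs 370; the known cells sum to 296, so (3,3) = 74.
Using anti-diagonal: 81 + 60 + 74 + 67 + ? → (4,2) = 370 − 282 = 88.
Row 3 needs 370; the known cells sum to 240, so (3,2) = 130.
From row 4, 370 − (144 + 88 + 116 + 25) gives (4,3) = -3.
Column 2: 109 + 32 + 130 + 88 + ? = 370, so (5,2) = 11.
Column 3: 53 + 151 + 74 + (-3) + ? = 370, so (5,3) = 95.

-10 109 53 137 81 / 123 32 151 60 4 / 46 130 74 18 102 / 144 88 -3 116 25 / 67 11 95 39 158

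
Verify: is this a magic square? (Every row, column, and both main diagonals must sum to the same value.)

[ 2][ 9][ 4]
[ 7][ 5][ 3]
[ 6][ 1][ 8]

Yes

Row 1: 2 + 9 + 4 = 15.
Row 2: 7 + 5 + 3 = 15.
Row 3: 6 + 1 + 8 = 15.
Column 1: 2 + 7 + 6 = 15.
Column 2: 9 + 5 + 1 = 15.
Column 3: 4 + 3 + 8 = 15.
Main diagonal: 2 + 5 + 8 = 15.
Anti-diagonal: 4 + 5 + 6 = 15.
All lines sum to 15.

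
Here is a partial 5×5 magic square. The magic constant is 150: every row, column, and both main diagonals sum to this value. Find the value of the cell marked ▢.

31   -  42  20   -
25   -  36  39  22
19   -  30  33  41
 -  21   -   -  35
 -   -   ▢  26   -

18

Row 2: 25 + 36 + 39 + 22 + ? = 150, so (2,2) = 28.
Using row 3: 19 + 30 + 33 + 41 + ? → (3,2) = 150 − 123 = 27.
Using column 4: 20 + 39 + 33 + 26 + ? → (4,4) = 150 − 118 = 32.
Main diagonal needs 150; the known cells sum to 121, so (5,5) = 29.
Using column 5: 22 + 41 + 35 + 29 + ? → (1,5) = 150 − 127 = 23.
The remaining cell in anti-diagonal is (5,1) = 150 − 113 = 37.
Row 1 must total 150; the given cells sum to 116, so (1,2) = 34.
From column 1, 150 − (31 + 25 + 19 + 37) gives (4,1) = 38.
Column 2 needs 150; the known cells sum to 110, so (5,2) = 40.
Row 4 needs 150; the known cells sum to 126, so (4,3) = 24.
The remaining cell in row 5 is (5,3) = 150 − 132 = 18.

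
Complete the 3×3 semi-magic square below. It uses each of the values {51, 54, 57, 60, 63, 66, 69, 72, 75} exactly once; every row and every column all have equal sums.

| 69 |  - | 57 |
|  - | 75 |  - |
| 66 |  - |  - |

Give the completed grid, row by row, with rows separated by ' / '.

69 63 57 / 54 75 60 / 66 51 72

The 9 entries sum to 567, so each line sums to 567/3 = 189.
The remaining cell in row 1 is (1,2) = 189 − 126 = 63.
Using column 1: 69 + 66 + ? → (2,1) = 189 − 135 = 54.
Column 2 must total 189; the given cells sum to 138, so (3,2) = 51.
Row 2: 54 + 75 + ? = 189, so (2,3) = 60.
Row 3 needs 189; the known cells sum to 117, so (3,3) = 72.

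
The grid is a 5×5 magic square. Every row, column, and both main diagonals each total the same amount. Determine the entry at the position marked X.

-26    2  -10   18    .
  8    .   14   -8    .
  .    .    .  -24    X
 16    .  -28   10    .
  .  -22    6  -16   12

4

Column 4 is complete and sums to -20; that is the magic constant.
Row 1 must total -20; the given cells sum to -16, so (1,5) = -4.
Using row 5: -22 + 6 + (-16) + 12 + ? → (5,1) = -20 − (-20) = 0.
Column 1: -26 + 8 + 16 + 0 + ? = -20, so (3,1) = -18.
The remaining cell in column 3 is (3,3) = -20 − (-18) = -2.
Main diagonal needs -20; the known cells sum to -6, so (2,2) = -14.
The remaining cell in anti-diagonal is (4,2) = -20 − (-14) = -6.
From row 2, -20 − (8 + (-14) + 14 + (-8)) gives (2,5) = -20.
Row 4: 16 + (-6) + (-28) + 10 + ? = -20, so (4,5) = -12.
Column 2 needs -20; the known cells sum to -40, so (3,2) = 20.
The remaining cell in column 5 is (3,5) = -20 − (-24) = 4.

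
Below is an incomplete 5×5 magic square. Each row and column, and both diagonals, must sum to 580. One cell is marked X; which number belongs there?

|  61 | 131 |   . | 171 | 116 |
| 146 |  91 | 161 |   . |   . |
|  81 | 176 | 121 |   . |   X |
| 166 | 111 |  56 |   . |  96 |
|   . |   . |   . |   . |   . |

136

The remaining cell in row 1 is (1,3) = 580 − 479 = 101.
Row 4 must total 580; the given cells sum to 429, so (4,4) = 151.
From column 1, 580 − (61 + 146 + 81 + 166) gives (5,1) = 126.
From column 2, 580 − (131 + 91 + 176 + 111) gives (5,2) = 71.
Column 3 must total 580; the given cells sum to 439, so (5,3) = 141.
From main diagonal, 580 − (61 + 91 + 121 + 151) gives (5,5) = 156.
The remaining cell in anti-diagonal is (2,4) = 580 − 474 = 106.
Row 2 needs 580; the known cells sum to 504, so (2,5) = 76.
The remaining cell in row 5 is (5,4) = 580 − 494 = 86.
From column 4, 580 − (171 + 106 + 151 + 86) gives (3,4) = 66.
Column 5 needs 580; the known cells sum to 444, so (3,5) = 136.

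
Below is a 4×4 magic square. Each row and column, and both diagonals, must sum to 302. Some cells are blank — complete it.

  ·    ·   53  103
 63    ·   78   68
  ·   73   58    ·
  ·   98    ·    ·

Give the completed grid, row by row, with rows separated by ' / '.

The remaining cell in row 2 is (2,2) = 302 − 209 = 93.
From column 2, 302 − (93 + 73 + 98) gives (1,2) = 38.
Column 3 needs 302; the known cells sum to 189, so (4,3) = 113.
Anti-diagonal must total 302; the given cells sum to 254, so (4,1) = 48.
Row 1 needs 302; the known cells sum to 194, so (1,1) = 108.
From row 4, 302 − (48 + 98 + 113) gives (4,4) = 43.
Column 1 needs 302; the known cells sum to 219, so (3,1) = 83.
Column 4 must total 302; the given cells sum to 214, so (3,4) = 88.

108 38 53 103 / 63 93 78 68 / 83 73 58 88 / 48 98 113 43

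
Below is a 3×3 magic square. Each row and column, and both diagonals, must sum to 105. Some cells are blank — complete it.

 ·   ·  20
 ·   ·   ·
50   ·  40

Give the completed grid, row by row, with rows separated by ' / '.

30 55 20 / 25 35 45 / 50 15 40

Using row 3: 50 + 40 + ? → (3,2) = 105 − 90 = 15.
Column 3 must total 105; the given cells sum to 60, so (2,3) = 45.
Anti-diagonal needs 105; the known cells sum to 70, so (2,2) = 35.
Row 2 must total 105; the given cells sum to 80, so (2,1) = 25.
The remaining cell in column 1 is (1,1) = 105 − 75 = 30.
Using column 2: 35 + 15 + ? → (1,2) = 105 − 50 = 55.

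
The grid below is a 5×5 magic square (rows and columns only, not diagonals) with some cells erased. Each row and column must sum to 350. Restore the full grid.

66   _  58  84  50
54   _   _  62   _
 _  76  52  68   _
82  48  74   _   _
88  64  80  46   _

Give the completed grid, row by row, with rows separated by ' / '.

66 92 58 84 50 / 54 70 86 62 78 / 60 76 52 68 94 / 82 48 74 90 56 / 88 64 80 46 72

Row 1: 66 + 58 + 84 + 50 + ? = 350, so (1,2) = 92.
Row 5 must total 350; the given cells sum to 278, so (5,5) = 72.
From column 1, 350 − (66 + 54 + 82 + 88) gives (3,1) = 60.
The remaining cell in column 2 is (2,2) = 350 − 280 = 70.
Column 3: 58 + 52 + 74 + 80 + ? = 350, so (2,3) = 86.
Column 4 must total 350; the given cells sum to 260, so (4,4) = 90.
The remaining cell in row 2 is (2,5) = 350 − 272 = 78.
The remaining cell in row 3 is (3,5) = 350 − 256 = 94.
Row 4 needs 350; the known cells sum to 294, so (4,5) = 56.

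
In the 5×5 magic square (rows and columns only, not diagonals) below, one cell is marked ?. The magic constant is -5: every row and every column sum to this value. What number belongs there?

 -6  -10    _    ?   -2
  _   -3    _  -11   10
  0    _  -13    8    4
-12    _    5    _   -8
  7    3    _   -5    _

From row 3, -5 − (0 + (-13) + 8 + 4) gives (3,2) = -4.
Using column 1: -6 + 0 + (-12) + 7 + ? → (2,1) = -5 − (-11) = 6.
Using column 2: -10 + (-3) + (-4) + 3 + ? → (4,2) = -5 − (-14) = 9.
Column 5: -2 + 10 + 4 + (-8) + ? = -5, so (5,5) = -9.
Row 2 must total -5; the given cells sum to 2, so (2,3) = -7.
Row 4 needs -5; the known cells sum to -6, so (4,4) = 1.
Row 5 must total -5; the given cells sum to -4, so (5,3) = -1.
Using column 3: -7 + (-13) + 5 + (-1) + ? → (1,3) = -5 − (-16) = 11.
Column 4 must total -5; the given cells sum to -7, so (1,4) = 2.

2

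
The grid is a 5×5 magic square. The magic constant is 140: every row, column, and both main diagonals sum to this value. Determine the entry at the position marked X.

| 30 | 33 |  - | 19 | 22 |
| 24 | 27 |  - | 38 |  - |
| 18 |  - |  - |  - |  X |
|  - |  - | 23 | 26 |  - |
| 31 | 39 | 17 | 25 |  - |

The remaining cell in row 1 is (1,3) = 140 − 104 = 36.
Row 5 must total 140; the given cells sum to 112, so (5,5) = 28.
Using column 1: 30 + 24 + 18 + 31 + ? → (4,1) = 140 − 103 = 37.
Column 4 needs 140; the known cells sum to 108, so (3,4) = 32.
Main diagonal: 30 + 27 + 26 + 28 + ? = 140, so (3,3) = 29.
Anti-diagonal: 22 + 38 + 29 + 31 + ? = 140, so (4,2) = 20.
The remaining cell in row 4 is (4,5) = 140 − 106 = 34.
Using column 2: 33 + 27 + 20 + 39 + ? → (3,2) = 140 − 119 = 21.
The remaining cell in column 3 is (2,3) = 140 − 105 = 35.
Row 2 must total 140; the given cells sum to 124, so (2,5) = 16.
The remaining cell in row 3 is (3,5) = 140 − 100 = 40.

40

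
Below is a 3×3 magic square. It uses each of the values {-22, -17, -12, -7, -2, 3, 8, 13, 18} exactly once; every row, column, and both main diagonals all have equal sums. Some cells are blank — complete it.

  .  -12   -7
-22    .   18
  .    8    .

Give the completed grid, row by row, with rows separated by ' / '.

13 -12 -7 / -22 -2 18 / 3 8 -17

The 9 entries sum to -18, so each line sums to -18/3 = -6.
Row 1: -12 + (-7) + ? = -6, so (1,1) = 13.
From row 2, -6 − (-22 + 18) gives (2,2) = -2.
Column 1 needs -6; the known cells sum to -9, so (3,1) = 3.
Column 3 needs -6; the known cells sum to 11, so (3,3) = -17.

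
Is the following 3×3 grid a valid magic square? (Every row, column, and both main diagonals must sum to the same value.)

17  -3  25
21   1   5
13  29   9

Row 1: 17 + (-3) + 25 = 39.
Row 2: 21 + 1 + 5 = 27.
Row 3: 13 + 29 + 9 = 51.
Column 1: 17 + 21 + 13 = 51.
Column 2: -3 + 1 + 29 = 27.
Column 3: 25 + 5 + 9 = 39.
Main diagonal: 17 + 1 + 9 = 27.
Anti-diagonal: 25 + 1 + 13 = 39.

No — row 3 sums to 51 but main diagonal sums to 27.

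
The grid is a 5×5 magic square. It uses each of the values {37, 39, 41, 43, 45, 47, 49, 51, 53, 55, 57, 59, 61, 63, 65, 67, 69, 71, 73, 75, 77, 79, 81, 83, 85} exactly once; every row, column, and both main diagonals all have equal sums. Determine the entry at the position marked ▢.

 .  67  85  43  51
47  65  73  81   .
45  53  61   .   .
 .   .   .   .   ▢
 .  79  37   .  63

The 25 entries sum to 1525, so each line sums to 1525/5 = 305.
Row 1 must total 305; the given cells sum to 246, so (1,1) = 59.
The remaining cell in row 2 is (2,5) = 305 − 266 = 39.
Column 2 needs 305; the known cells sum to 264, so (4,2) = 41.
Column 3 must total 305; the given cells sum to 256, so (4,3) = 49.
Main diagonal must total 305; the given cells sum to 248, so (4,4) = 57.
Using anti-diagonal: 51 + 81 + 61 + 41 + ? → (5,1) = 305 − 234 = 71.
Row 5 needs 305; the known cells sum to 250, so (5,4) = 55.
Using column 1: 59 + 47 + 45 + 71 + ? → (4,1) = 305 − 222 = 83.
From column 4, 305 − (43 + 81 + 57 + 55) gives (3,4) = 69.
Row 3 must total 305; the given cells sum to 228, so (3,5) = 77.
Row 4 needs 305; the known cells sum to 230, so (4,5) = 75.

75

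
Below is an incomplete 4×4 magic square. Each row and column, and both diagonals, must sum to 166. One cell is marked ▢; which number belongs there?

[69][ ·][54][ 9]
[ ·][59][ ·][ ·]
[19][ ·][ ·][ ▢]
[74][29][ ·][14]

79

The remaining cell in row 1 is (1,2) = 166 − 132 = 34.
Row 4: 74 + 29 + 14 + ? = 166, so (4,3) = 49.
The remaining cell in column 1 is (2,1) = 166 − 162 = 4.
Column 2: 34 + 59 + 29 + ? = 166, so (3,2) = 44.
Main diagonal: 69 + 59 + 14 + ? = 166, so (3,3) = 24.
Anti-diagonal: 9 + 44 + 74 + ? = 166, so (2,3) = 39.
Using row 2: 4 + 59 + 39 + ? → (2,4) = 166 − 102 = 64.
Using row 3: 19 + 44 + 24 + ? → (3,4) = 166 − 87 = 79.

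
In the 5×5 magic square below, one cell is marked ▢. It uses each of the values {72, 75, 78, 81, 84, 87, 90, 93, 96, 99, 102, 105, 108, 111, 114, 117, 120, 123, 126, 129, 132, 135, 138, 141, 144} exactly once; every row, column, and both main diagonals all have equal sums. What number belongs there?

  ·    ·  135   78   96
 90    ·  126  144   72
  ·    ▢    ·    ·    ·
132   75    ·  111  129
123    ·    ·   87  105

99

The 25 entries sum to 2700, so each line sums to 2700/5 = 540.
Row 2: 90 + 126 + 144 + 72 + ? = 540, so (2,2) = 108.
Row 4 must total 540; the given cells sum to 447, so (4,3) = 93.
Using column 4: 78 + 144 + 111 + 87 + ? → (3,4) = 540 − 420 = 120.
The remaining cell in column 5 is (3,5) = 540 − 402 = 138.
Using anti-diagonal: 96 + 144 + 75 + 123 + ? → (3,3) = 540 − 438 = 102.
Using column 3: 135 + 126 + 102 + 93 + ? → (5,3) = 540 − 456 = 84.
Using main diagonal: 108 + 102 + 111 + 105 + ? → (1,1) = 540 − 426 = 114.
Using row 1: 114 + 135 + 78 + 96 + ? → (1,2) = 540 − 423 = 117.
From row 5, 540 − (123 + 84 + 87 + 105) gives (5,2) = 141.
The remaining cell in column 1 is (3,1) = 540 − 459 = 81.
Column 2 must total 540; the given cells sum to 441, so (3,2) = 99.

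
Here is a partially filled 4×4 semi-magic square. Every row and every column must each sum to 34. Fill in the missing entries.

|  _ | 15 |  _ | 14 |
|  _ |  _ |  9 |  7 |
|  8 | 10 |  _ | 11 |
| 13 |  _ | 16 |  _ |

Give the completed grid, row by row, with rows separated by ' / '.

Using row 3: 8 + 10 + 11 + ? → (3,3) = 34 − 29 = 5.
Column 3 must total 34; the given cells sum to 30, so (1,3) = 4.
From column 4, 34 − (14 + 7 + 11) gives (4,4) = 2.
Using row 1: 15 + 4 + 14 + ? → (1,1) = 34 − 33 = 1.
From row 4, 34 − (13 + 16 + 2) gives (4,2) = 3.
Using column 1: 1 + 8 + 13 + ? → (2,1) = 34 − 22 = 12.
Column 2 needs 34; the known cells sum to 28, so (2,2) = 6.

1 15 4 14 / 12 6 9 7 / 8 10 5 11 / 13 3 16 2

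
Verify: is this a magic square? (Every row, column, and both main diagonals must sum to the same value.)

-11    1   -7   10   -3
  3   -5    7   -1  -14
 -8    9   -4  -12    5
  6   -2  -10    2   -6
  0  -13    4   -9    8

Yes

Row 1: -11 + 1 + (-7) + 10 + (-3) = -10.
Row 2: 3 + (-5) + 7 + (-1) + (-14) = -10.
Row 3: -8 + 9 + (-4) + (-12) + 5 = -10.
Row 4: 6 + (-2) + (-10) + 2 + (-6) = -10.
Row 5: 0 + (-13) + 4 + (-9) + 8 = -10.
Column 1: -11 + 3 + (-8) + 6 + 0 = -10.
Column 2: 1 + (-5) + 9 + (-2) + (-13) = -10.
Column 3: -7 + 7 + (-4) + (-10) + 4 = -10.
Column 4: 10 + (-1) + (-12) + 2 + (-9) = -10.
Column 5: -3 + (-14) + 5 + (-6) + 8 = -10.
Main diagonal: -11 + (-5) + (-4) + 2 + 8 = -10.
Anti-diagonal: -3 + (-1) + (-4) + (-2) + 0 = -10.
All lines sum to -10.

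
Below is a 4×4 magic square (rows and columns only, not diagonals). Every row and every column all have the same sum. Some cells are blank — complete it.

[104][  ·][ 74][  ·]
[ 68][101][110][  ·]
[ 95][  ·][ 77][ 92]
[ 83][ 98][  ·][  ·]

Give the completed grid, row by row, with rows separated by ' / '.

Column 1 is already complete: 104 + 68 + 95 + 83 = 350, so that is the magic constant.
From row 2, 350 − (68 + 101 + 110) gives (2,4) = 71.
Row 3 must total 350; the given cells sum to 264, so (3,2) = 86.
Using column 2: 101 + 86 + 98 + ? → (1,2) = 350 − 285 = 65.
Using column 3: 74 + 110 + 77 + ? → (4,3) = 350 − 261 = 89.
Using row 1: 104 + 65 + 74 + ? → (1,4) = 350 − 243 = 107.
Row 4: 83 + 98 + 89 + ? = 350, so (4,4) = 80.

104 65 74 107 / 68 101 110 71 / 95 86 77 92 / 83 98 89 80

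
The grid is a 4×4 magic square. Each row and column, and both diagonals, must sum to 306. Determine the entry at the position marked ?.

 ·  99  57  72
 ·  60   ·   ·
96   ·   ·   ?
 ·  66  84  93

From row 1, 306 − (99 + 57 + 72) gives (1,1) = 78.
Row 4 must total 306; the given cells sum to 243, so (4,1) = 63.
Column 1: 78 + 96 + 63 + ? = 306, so (2,1) = 69.
From column 2, 306 − (99 + 60 + 66) gives (3,2) = 81.
Main diagonal needs 306; the known cells sum to 231, so (3,3) = 75.
Using anti-diagonal: 72 + 81 + 63 + ? → (2,3) = 306 − 216 = 90.
The remaining cell in row 2 is (2,4) = 306 − 219 = 87.
From row 3, 306 − (96 + 81 + 75) gives (3,4) = 54.

54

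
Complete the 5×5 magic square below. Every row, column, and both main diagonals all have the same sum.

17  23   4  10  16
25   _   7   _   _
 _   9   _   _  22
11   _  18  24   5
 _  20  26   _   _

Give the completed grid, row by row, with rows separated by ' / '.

17 23 4 10 16 / 25 6 7 13 19 / 3 9 15 21 22 / 11 12 18 24 5 / 14 20 26 2 8

Row 1 is already complete: 17 + 23 + 4 + 10 + 16 = 70, so that is the magic constant.
From row 4, 70 − (11 + 18 + 24 + 5) gives (4,2) = 12.
Column 2: 23 + 9 + 12 + 20 + ? = 70, so (2,2) = 6.
Column 3 needs 70; the known cells sum to 55, so (3,3) = 15.
From main diagonal, 70 − (17 + 6 + 15 + 24) gives (5,5) = 8.
Using column 5: 16 + 22 + 5 + 8 + ? → (2,5) = 70 − 51 = 19.
Row 2: 25 + 6 + 7 + 19 + ? = 70, so (2,4) = 13.
Anti-diagonal: 16 + 13 + 15 + 12 + ? = 70, so (5,1) = 14.
The remaining cell in row 5 is (5,4) = 70 − 68 = 2.
Column 1: 17 + 25 + 11 + 14 + ? = 70, so (3,1) = 3.
Using column 4: 10 + 13 + 24 + 2 + ? → (3,4) = 70 − 49 = 21.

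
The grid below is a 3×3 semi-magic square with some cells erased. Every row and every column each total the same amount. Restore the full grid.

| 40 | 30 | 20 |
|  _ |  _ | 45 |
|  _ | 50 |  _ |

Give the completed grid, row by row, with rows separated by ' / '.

40 30 20 / 35 10 45 / 15 50 25

Row 1 is already complete: 40 + 30 + 20 = 90, so that is the magic constant.
From column 2, 90 − (30 + 50) gives (2,2) = 10.
Column 3 must total 90; the given cells sum to 65, so (3,3) = 25.
Row 2 must total 90; the given cells sum to 55, so (2,1) = 35.
Row 3: 50 + 25 + ? = 90, so (3,1) = 15.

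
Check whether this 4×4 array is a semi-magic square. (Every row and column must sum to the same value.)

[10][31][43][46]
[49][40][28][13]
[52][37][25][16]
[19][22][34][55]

Row 1: 10 + 31 + 43 + 46 = 130.
Row 2: 49 + 40 + 28 + 13 = 130.
Row 3: 52 + 37 + 25 + 16 = 130.
Row 4: 19 + 22 + 34 + 55 = 130.
Column 1: 10 + 49 + 52 + 19 = 130.
Column 2: 31 + 40 + 37 + 22 = 130.
Column 3: 43 + 28 + 25 + 34 = 130.
Column 4: 46 + 13 + 16 + 55 = 130.
All lines sum to 130.

Yes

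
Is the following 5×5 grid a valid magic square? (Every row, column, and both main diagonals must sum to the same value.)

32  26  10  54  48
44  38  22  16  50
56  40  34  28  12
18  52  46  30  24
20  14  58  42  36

Row 1: 32 + 26 + 10 + 54 + 48 = 170.
Row 2: 44 + 38 + 22 + 16 + 50 = 170.
Row 3: 56 + 40 + 34 + 28 + 12 = 170.
Row 4: 18 + 52 + 46 + 30 + 24 = 170.
Row 5: 20 + 14 + 58 + 42 + 36 = 170.
Column 1: 32 + 44 + 56 + 18 + 20 = 170.
Column 2: 26 + 38 + 40 + 52 + 14 = 170.
Column 3: 10 + 22 + 34 + 46 + 58 = 170.
Column 4: 54 + 16 + 28 + 30 + 42 = 170.
Column 5: 48 + 50 + 12 + 24 + 36 = 170.
Main diagonal: 32 + 38 + 34 + 30 + 36 = 170.
Anti-diagonal: 48 + 16 + 34 + 52 + 20 = 170.
All lines sum to 170.

Yes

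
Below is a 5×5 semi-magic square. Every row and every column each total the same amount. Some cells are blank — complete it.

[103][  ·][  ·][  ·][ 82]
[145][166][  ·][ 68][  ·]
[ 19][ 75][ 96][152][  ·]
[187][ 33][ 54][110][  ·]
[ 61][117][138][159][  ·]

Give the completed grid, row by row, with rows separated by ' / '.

103 124 180 26 82 / 145 166 47 68 89 / 19 75 96 152 173 / 187 33 54 110 131 / 61 117 138 159 40

Column 1 is already complete: 103 + 145 + 19 + 187 + 61 = 515, so that is the magic constant.
Using row 3: 19 + 75 + 96 + 152 + ? → (3,5) = 515 − 342 = 173.
From row 4, 515 − (187 + 33 + 54 + 110) gives (4,5) = 131.
Row 5 must total 515; the given cells sum to 475, so (5,5) = 40.
Column 2 needs 515; the known cells sum to 391, so (1,2) = 124.
Column 4: 68 + 152 + 110 + 159 + ? = 515, so (1,4) = 26.
Column 5 must total 515; the given cells sum to 426, so (2,5) = 89.
The remaining cell in row 1 is (1,3) = 515 − 335 = 180.
From row 2, 515 − (145 + 166 + 68 + 89) gives (2,3) = 47.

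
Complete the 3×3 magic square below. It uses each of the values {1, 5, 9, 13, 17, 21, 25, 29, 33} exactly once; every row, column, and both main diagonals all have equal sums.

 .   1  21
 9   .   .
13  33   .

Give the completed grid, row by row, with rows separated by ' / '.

29 1 21 / 9 17 25 / 13 33 5

The 9 entries sum to 153, so each line sums to 153/3 = 51.
The remaining cell in row 1 is (1,1) = 51 − 22 = 29.
Row 3 must total 51; the given cells sum to 46, so (3,3) = 5.
Column 2: 1 + 33 + ? = 51, so (2,2) = 17.
Column 3: 21 + 5 + ? = 51, so (2,3) = 25.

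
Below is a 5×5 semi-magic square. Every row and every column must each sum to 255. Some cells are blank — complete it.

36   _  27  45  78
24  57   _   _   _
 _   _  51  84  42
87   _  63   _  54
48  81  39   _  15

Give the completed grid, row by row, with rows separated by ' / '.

36 69 27 45 78 / 24 57 75 33 66 / 60 18 51 84 42 / 87 30 63 21 54 / 48 81 39 72 15

From row 1, 255 − (36 + 27 + 45 + 78) gives (1,2) = 69.
Row 5 needs 255; the known cells sum to 183, so (5,4) = 72.
Column 1 needs 255; the known cells sum to 195, so (3,1) = 60.
The remaining cell in column 3 is (2,3) = 255 − 180 = 75.
From column 5, 255 − (78 + 42 + 54 + 15) gives (2,5) = 66.
Row 2 needs 255; the known cells sum to 222, so (2,4) = 33.
The remaining cell in row 3 is (3,2) = 255 − 237 = 18.
From column 2, 255 − (69 + 57 + 18 + 81) gives (4,2) = 30.
Column 4 must total 255; the given cells sum to 234, so (4,4) = 21.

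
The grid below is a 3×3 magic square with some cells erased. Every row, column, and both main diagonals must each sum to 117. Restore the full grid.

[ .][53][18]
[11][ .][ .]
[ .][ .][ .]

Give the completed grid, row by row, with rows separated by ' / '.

Using row 1: 53 + 18 + ? → (1,1) = 117 − 71 = 46.
The remaining cell in column 1 is (3,1) = 117 − 57 = 60.
From anti-diagonal, 117 − (18 + 60) gives (2,2) = 39.
Row 2 needs 117; the known cells sum to 50, so (2,3) = 67.
Using column 2: 53 + 39 + ? → (3,2) = 117 − 92 = 25.
Column 3: 18 + 67 + ? = 117, so (3,3) = 32.

46 53 18 / 11 39 67 / 60 25 32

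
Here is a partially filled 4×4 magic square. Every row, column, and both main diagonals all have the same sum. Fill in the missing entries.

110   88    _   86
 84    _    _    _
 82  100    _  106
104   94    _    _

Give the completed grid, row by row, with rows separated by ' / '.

Column 1 is already complete: 110 + 84 + 82 + 104 = 380, so that is the magic constant.
Row 1 must total 380; the given cells sum to 284, so (1,3) = 96.
Row 3: 82 + 100 + 106 + ? = 380, so (3,3) = 92.
Column 2: 88 + 100 + 94 + ? = 380, so (2,2) = 98.
Using main diagonal: 110 + 98 + 92 + ? → (4,4) = 380 − 300 = 80.
Anti-diagonal needs 380; the known cells sum to 290, so (2,3) = 90.
Row 2 must total 380; the given cells sum to 272, so (2,4) = 108.
The remaining cell in row 4 is (4,3) = 380 − 278 = 102.

110 88 96 86 / 84 98 90 108 / 82 100 92 106 / 104 94 102 80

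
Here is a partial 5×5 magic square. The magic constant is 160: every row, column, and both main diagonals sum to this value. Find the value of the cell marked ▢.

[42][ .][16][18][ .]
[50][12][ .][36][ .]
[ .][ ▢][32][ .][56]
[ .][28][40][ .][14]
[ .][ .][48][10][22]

The remaining cell in column 3 is (2,3) = 160 − 136 = 24.
Main diagonal: 42 + 12 + 32 + 22 + ? = 160, so (4,4) = 52.
The remaining cell in row 2 is (2,5) = 160 − 122 = 38.
Row 4 must total 160; the given cells sum to 134, so (4,1) = 26.
Using column 4: 18 + 36 + 52 + 10 + ? → (3,4) = 160 − 116 = 44.
The remaining cell in column 5 is (1,5) = 160 − 130 = 30.
Anti-diagonal: 30 + 36 + 32 + 28 + ? = 160, so (5,1) = 34.
The remaining cell in row 1 is (1,2) = 160 − 106 = 54.
The remaining cell in row 5 is (5,2) = 160 − 114 = 46.
From column 1, 160 − (42 + 50 + 26 + 34) gives (3,1) = 8.
Column 2: 54 + 12 + 28 + 46 + ? = 160, so (3,2) = 20.

20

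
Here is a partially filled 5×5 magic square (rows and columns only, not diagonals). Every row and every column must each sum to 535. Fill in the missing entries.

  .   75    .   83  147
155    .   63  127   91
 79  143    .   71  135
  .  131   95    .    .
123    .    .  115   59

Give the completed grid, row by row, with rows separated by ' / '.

Using row 2: 155 + 63 + 127 + 91 + ? → (2,2) = 535 − 436 = 99.
From row 3, 535 − (79 + 143 + 71 + 135) gives (3,3) = 107.
From column 2, 535 − (75 + 99 + 143 + 131) gives (5,2) = 87.
The remaining cell in column 4 is (4,4) = 535 − 396 = 139.
Column 5: 147 + 91 + 135 + 59 + ? = 535, so (4,5) = 103.
Row 4 needs 535; the known cells sum to 468, so (4,1) = 67.
Row 5: 123 + 87 + 115 + 59 + ? = 535, so (5,3) = 151.
The remaining cell in column 1 is (1,1) = 535 − 424 = 111.
Using column 3: 63 + 107 + 95 + 151 + ? → (1,3) = 535 − 416 = 119.

111 75 119 83 147 / 155 99 63 127 91 / 79 143 107 71 135 / 67 131 95 139 103 / 123 87 151 115 59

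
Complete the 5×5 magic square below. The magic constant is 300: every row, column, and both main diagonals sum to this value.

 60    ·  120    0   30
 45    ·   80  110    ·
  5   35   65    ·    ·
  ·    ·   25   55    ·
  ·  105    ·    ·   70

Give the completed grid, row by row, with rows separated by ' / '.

60 90 120 0 30 / 45 50 80 110 15 / 5 35 65 95 100 / 115 20 25 55 85 / 75 105 10 40 70

Row 1: 60 + 120 + 0 + 30 + ? = 300, so (1,2) = 90.
Using column 3: 120 + 80 + 65 + 25 + ? → (5,3) = 300 − 290 = 10.
The remaining cell in main diagonal is (2,2) = 300 − 250 = 50.
Row 2: 45 + 50 + 80 + 110 + ? = 300, so (2,5) = 15.
Using column 2: 90 + 50 + 35 + 105 + ? → (4,2) = 300 − 280 = 20.
The remaining cell in anti-diagonal is (5,1) = 300 − 225 = 75.
Row 5 needs 300; the known cells sum to 260, so (5,4) = 40.
From column 1, 300 − (60 + 45 + 5 + 75) gives (4,1) = 115.
From column 4, 300 − (0 + 110 + 55 + 40) gives (3,4) = 95.
Row 3 must total 300; the given cells sum to 200, so (3,5) = 100.
Row 4: 115 + 20 + 25 + 55 + ? = 300, so (4,5) = 85.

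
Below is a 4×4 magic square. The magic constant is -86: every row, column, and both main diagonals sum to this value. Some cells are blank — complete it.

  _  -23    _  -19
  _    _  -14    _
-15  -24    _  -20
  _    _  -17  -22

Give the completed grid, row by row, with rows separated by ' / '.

-16 -23 -28 -19 / -26 -21 -14 -25 / -15 -24 -27 -20 / -29 -18 -17 -22

Row 3 must total -86; the given cells sum to -59, so (3,3) = -27.
Column 3: -14 + (-27) + (-17) + ? = -86, so (1,3) = -28.
Using column 4: -19 + (-20) + (-22) + ? → (2,4) = -86 − (-61) = -25.
Anti-diagonal needs -86; the known cells sum to -57, so (4,1) = -29.
Using row 1: -23 + (-28) + (-19) + ? → (1,1) = -86 − (-70) = -16.
Row 4: -29 + (-17) + (-22) + ? = -86, so (4,2) = -18.
Column 1 needs -86; the known cells sum to -60, so (2,1) = -26.
The remaining cell in column 2 is (2,2) = -86 − (-65) = -21.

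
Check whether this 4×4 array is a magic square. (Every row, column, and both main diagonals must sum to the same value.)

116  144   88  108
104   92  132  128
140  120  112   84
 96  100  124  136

Yes

Row 1: 116 + 144 + 88 + 108 = 456.
Row 2: 104 + 92 + 132 + 128 = 456.
Row 3: 140 + 120 + 112 + 84 = 456.
Row 4: 96 + 100 + 124 + 136 = 456.
Column 1: 116 + 104 + 140 + 96 = 456.
Column 2: 144 + 92 + 120 + 100 = 456.
Column 3: 88 + 132 + 112 + 124 = 456.
Column 4: 108 + 128 + 84 + 136 = 456.
Main diagonal: 116 + 92 + 112 + 136 = 456.
Anti-diagonal: 108 + 132 + 120 + 96 = 456.
All lines sum to 456.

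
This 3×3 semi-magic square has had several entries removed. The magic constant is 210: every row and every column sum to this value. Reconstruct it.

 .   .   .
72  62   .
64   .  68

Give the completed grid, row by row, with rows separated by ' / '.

Row 2 must total 210; the given cells sum to 134, so (2,3) = 76.
Row 3: 64 + 68 + ? = 210, so (3,2) = 78.
Using column 1: 72 + 64 + ? → (1,1) = 210 − 136 = 74.
From column 2, 210 − (62 + 78) gives (1,2) = 70.
Column 3 must total 210; the given cells sum to 144, so (1,3) = 66.

74 70 66 / 72 62 76 / 64 78 68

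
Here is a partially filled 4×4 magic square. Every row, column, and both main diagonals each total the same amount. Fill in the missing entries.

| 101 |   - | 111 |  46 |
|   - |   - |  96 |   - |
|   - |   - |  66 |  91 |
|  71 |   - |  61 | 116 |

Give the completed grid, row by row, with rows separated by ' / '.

101 76 111 46 / 106 51 96 81 / 56 121 66 91 / 71 86 61 116

Column 3 is already complete: 111 + 96 + 66 + 61 = 334, so that is the magic constant.
Row 1: 101 + 111 + 46 + ? = 334, so (1,2) = 76.
The remaining cell in row 4 is (4,2) = 334 − 248 = 86.
From column 4, 334 − (46 + 91 + 116) gives (2,4) = 81.
From main diagonal, 334 − (101 + 66 + 116) gives (2,2) = 51.
Anti-diagonal needs 334; the known cells sum to 213, so (3,2) = 121.
Row 2: 51 + 96 + 81 + ? = 334, so (2,1) = 106.
Row 3: 121 + 66 + 91 + ? = 334, so (3,1) = 56.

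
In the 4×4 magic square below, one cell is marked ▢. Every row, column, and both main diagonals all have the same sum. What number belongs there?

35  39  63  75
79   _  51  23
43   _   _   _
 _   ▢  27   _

83

Row 1 is complete and sums to 212; that is the magic constant.
From row 2, 212 − (79 + 51 + 23) gives (2,2) = 59.
Using column 1: 35 + 79 + 43 + ? → (4,1) = 212 − 157 = 55.
Using column 3: 63 + 51 + 27 + ? → (3,3) = 212 − 141 = 71.
Using main diagonal: 35 + 59 + 71 + ? → (4,4) = 212 − 165 = 47.
From anti-diagonal, 212 − (75 + 51 + 55) gives (3,2) = 31.
Row 3 needs 212; the known cells sum to 145, so (3,4) = 67.
Row 4 needs 212; the known cells sum to 129, so (4,2) = 83.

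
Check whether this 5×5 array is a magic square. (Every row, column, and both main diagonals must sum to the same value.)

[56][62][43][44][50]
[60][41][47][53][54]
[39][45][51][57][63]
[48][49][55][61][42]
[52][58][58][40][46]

No — row 5 sums to 254 but row 2 sums to 255.

Row 1: 56 + 62 + 43 + 44 + 50 = 255.
Row 2: 60 + 41 + 47 + 53 + 54 = 255.
Row 3: 39 + 45 + 51 + 57 + 63 = 255.
Row 4: 48 + 49 + 55 + 61 + 42 = 255.
Row 5: 52 + 58 + 58 + 40 + 46 = 254.
Column 1: 56 + 60 + 39 + 48 + 52 = 255.
Column 2: 62 + 41 + 45 + 49 + 58 = 255.
Column 3: 43 + 47 + 51 + 55 + 58 = 254.
Column 4: 44 + 53 + 57 + 61 + 40 = 255.
Column 5: 50 + 54 + 63 + 42 + 46 = 255.
Main diagonal: 56 + 41 + 51 + 61 + 46 = 255.
Anti-diagonal: 50 + 53 + 51 + 49 + 52 = 255.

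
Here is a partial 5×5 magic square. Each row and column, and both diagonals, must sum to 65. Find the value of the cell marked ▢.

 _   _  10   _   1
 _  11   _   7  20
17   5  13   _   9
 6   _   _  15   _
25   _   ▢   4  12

16

Row 3 needs 65; the known cells sum to 44, so (3,4) = 21.
Using column 4: 7 + 21 + 15 + 4 + ? → (1,4) = 65 − 47 = 18.
Using column 5: 1 + 20 + 9 + 12 + ? → (4,5) = 65 − 42 = 23.
Using main diagonal: 11 + 13 + 15 + 12 + ? → (1,1) = 65 − 51 = 14.
The remaining cell in anti-diagonal is (4,2) = 65 − 46 = 19.
From row 1, 65 − (14 + 10 + 18 + 1) gives (1,2) = 22.
Row 4: 6 + 19 + 15 + 23 + ? = 65, so (4,3) = 2.
Column 1 needs 65; the known cells sum to 62, so (2,1) = 3.
Using column 2: 22 + 11 + 5 + 19 + ? → (5,2) = 65 − 57 = 8.
The remaining cell in row 2 is (2,3) = 65 − 41 = 24.
Row 5 needs 65; the known cells sum to 49, so (5,3) = 16.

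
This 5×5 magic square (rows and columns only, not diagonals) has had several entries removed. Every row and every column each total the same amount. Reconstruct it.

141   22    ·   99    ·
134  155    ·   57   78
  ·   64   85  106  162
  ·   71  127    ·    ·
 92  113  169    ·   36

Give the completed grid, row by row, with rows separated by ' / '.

Column 2 is already complete: 22 + 155 + 64 + 71 + 113 = 425, so that is the magic constant.
From row 2, 425 − (134 + 155 + 57 + 78) gives (2,3) = 1.
Row 3 must total 425; the given cells sum to 417, so (3,1) = 8.
From row 5, 425 − (92 + 113 + 169 + 36) gives (5,4) = 15.
Column 1 needs 425; the known cells sum to 375, so (4,1) = 50.
Column 3 must total 425; the given cells sum to 382, so (1,3) = 43.
Using column 4: 99 + 57 + 106 + 15 + ? → (4,4) = 425 − 277 = 148.
The remaining cell in row 1 is (1,5) = 425 − 305 = 120.
From row 4, 425 − (50 + 71 + 127 + 148) gives (4,5) = 29.

141 22 43 99 120 / 134 155 1 57 78 / 8 64 85 106 162 / 50 71 127 148 29 / 92 113 169 15 36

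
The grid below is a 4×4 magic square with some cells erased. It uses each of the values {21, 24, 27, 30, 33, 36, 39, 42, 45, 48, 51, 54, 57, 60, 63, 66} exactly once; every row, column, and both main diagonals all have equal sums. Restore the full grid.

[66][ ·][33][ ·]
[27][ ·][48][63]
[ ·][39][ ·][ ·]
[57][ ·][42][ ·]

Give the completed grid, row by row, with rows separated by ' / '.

66 45 33 30 / 27 36 48 63 / 24 39 51 60 / 57 54 42 21

The 16 entries sum to 696, so each line sums to 696/4 = 174.
Row 2: 27 + 48 + 63 + ? = 174, so (2,2) = 36.
From column 1, 174 − (66 + 27 + 57) gives (3,1) = 24.
From column 3, 174 − (33 + 48 + 42) gives (3,3) = 51.
Main diagonal must total 174; the given cells sum to 153, so (4,4) = 21.
The remaining cell in anti-diagonal is (1,4) = 174 − 144 = 30.
Row 1 needs 174; the known cells sum to 129, so (1,2) = 45.
Row 3: 24 + 39 + 51 + ? = 174, so (3,4) = 60.
Row 4 must total 174; the given cells sum to 120, so (4,2) = 54.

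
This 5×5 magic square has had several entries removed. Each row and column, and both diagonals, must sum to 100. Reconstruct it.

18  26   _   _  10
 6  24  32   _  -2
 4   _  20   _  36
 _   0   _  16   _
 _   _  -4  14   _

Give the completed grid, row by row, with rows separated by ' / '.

Row 2 must total 100; the given cells sum to 60, so (2,4) = 40.
The remaining cell in main diagonal is (5,5) = 100 − 78 = 22.
Anti-diagonal needs 100; the known cells sum to 70, so (5,1) = 30.
From row 5, 100 − (30 + (-4) + 14 + 22) gives (5,2) = 38.
Column 1: 18 + 6 + 4 + 30 + ? = 100, so (4,1) = 42.
Column 2: 26 + 24 + 0 + 38 + ? = 100, so (3,2) = 12.
Column 5 must total 100; the given cells sum to 66, so (4,5) = 34.
Row 3 needs 100; the known cells sum to 72, so (3,4) = 28.
From row 4, 100 − (42 + 0 + 16 + 34) gives (4,3) = 8.
From column 3, 100 − (32 + 20 + 8 + (-4)) gives (1,3) = 44.
Column 4 must total 100; the given cells sum to 98, so (1,4) = 2.

18 26 44 2 10 / 6 24 32 40 -2 / 4 12 20 28 36 / 42 0 8 16 34 / 30 38 -4 14 22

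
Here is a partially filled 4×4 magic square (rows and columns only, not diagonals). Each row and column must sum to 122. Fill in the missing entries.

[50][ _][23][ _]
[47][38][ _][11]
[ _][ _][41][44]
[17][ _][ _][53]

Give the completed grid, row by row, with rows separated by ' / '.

Row 2: 47 + 38 + 11 + ? = 122, so (2,3) = 26.
Column 1: 50 + 47 + 17 + ? = 122, so (3,1) = 8.
The remaining cell in column 3 is (4,3) = 122 − 90 = 32.
Column 4 must total 122; the given cells sum to 108, so (1,4) = 14.
From row 1, 122 − (50 + 23 + 14) gives (1,2) = 35.
Row 3 needs 122; the known cells sum to 93, so (3,2) = 29.
From row 4, 122 − (17 + 32 + 53) gives (4,2) = 20.

50 35 23 14 / 47 38 26 11 / 8 29 41 44 / 17 20 32 53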